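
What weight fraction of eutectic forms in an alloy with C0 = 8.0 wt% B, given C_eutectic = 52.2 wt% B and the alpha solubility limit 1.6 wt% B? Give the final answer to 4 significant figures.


f_primary = (C_e - C0) / (C_e - C_alpha_max)
f_primary = (52.2 - 8.0) / (52.2 - 1.6)
f_primary = 0.873518
f_eutectic = 1 - 0.873518 = 0.1265


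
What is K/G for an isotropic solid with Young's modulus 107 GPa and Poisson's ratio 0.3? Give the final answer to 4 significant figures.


G = E / (2*(1+nu))
G = 107 / (2*(1+0.3)) = 41.1538 GPa
K = E / (3*(1-2*nu))
K = 107 / (3*(1-2*0.3)) = 89.1667 GPa
K/G = 89.1667 / 41.1538 = 2.167


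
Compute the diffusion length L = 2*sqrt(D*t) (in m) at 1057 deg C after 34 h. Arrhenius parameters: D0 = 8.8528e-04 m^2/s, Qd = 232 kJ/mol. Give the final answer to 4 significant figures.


Step 1: D = D0 * exp(-Qd/(R*T))
T = 1330.15 K
D = 8.8528e-04 * exp(-232e3 / (8.314 * 1330.15)) = 6.85761e-13 m^2/s
Step 2: L = 2*sqrt(D*t)
t = 34 h = 122400 s
L = 2*sqrt(6.85761e-13 * 122400) = 5.794e-04 m


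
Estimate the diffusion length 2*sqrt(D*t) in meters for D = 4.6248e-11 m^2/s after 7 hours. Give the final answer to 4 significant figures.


t = 7 hr = 25200 s
Diffusion length = 2*sqrt(D*t)
= 2*sqrt(4.6248e-11 * 25200)
= 2.159e-03 m


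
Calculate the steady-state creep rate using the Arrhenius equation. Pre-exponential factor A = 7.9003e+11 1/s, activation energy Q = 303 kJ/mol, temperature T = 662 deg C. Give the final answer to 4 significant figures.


rate = A * exp(-Q / (R*T))
T = 662 + 273.15 = 935.15 K
rate = 7.9003e+11 * exp(-303e3 / (8.314 * 935.15))
rate = 9.384e-06 1/s


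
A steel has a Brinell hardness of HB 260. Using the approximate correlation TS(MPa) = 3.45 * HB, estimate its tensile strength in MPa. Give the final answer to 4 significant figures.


TS (MPa) = 3.45 * HB
TS = 3.45 * 260
TS = 897 MPa


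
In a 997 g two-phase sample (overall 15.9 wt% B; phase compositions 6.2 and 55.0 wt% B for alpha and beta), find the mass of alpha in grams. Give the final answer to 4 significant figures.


f_alpha = (C_beta - C0) / (C_beta - C_alpha)
f_alpha = (55.0 - 15.9) / (55.0 - 6.2) = 0.80123
m_alpha = f_alpha * m_total = 0.80123 * 997 = 798.8 g


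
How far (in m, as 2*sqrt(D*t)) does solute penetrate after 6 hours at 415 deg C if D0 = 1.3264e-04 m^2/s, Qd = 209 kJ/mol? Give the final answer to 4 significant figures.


Step 1: D = D0 * exp(-Qd/(R*T))
T = 688.15 K
D = 1.3264e-04 * exp(-209e3 / (8.314 * 688.15)) = 1.81038e-20 m^2/s
Step 2: L = 2*sqrt(D*t)
t = 6 h = 21600 s
L = 2*sqrt(1.81038e-20 * 21600) = 3.955e-08 m


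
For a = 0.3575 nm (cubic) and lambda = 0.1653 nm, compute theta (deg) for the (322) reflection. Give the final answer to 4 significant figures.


d = a / sqrt(h^2+k^2+l^2)
d = 0.3575 / sqrt(17) = 0.0867065 nm
lambda = 2*d*sin(theta)  =>  sin(theta) = lambda / (2*d)
sin(theta) = 0.1653 / (2 * 0.0867065) = 0.953216
theta = 72.4 deg


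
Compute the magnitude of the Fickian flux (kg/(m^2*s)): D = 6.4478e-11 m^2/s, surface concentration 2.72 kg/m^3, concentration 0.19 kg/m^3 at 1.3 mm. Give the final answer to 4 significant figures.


J = -D * (dC/dx) = D * (C1 - C2) / dx
J = 6.4478e-11 * (2.72 - 0.19) / 1.3e-03
J = 1.255e-07 kg/(m^2*s)


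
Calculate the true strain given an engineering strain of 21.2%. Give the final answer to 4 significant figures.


epsilon_true = ln(1 + epsilon_eng)
epsilon_true = ln(1 + 0.212)
epsilon_true = 0.1923


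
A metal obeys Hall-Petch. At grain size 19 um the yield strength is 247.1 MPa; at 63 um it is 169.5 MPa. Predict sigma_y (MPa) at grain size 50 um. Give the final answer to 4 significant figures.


sigma_y = sigma0 + k / sqrt(d)
1/sqrt(d1) = 1/sqrt(1.9e-05) = 229.416;  1/sqrt(d2) = 125.988
k = (sigma1 - sigma2) / (1/sqrt(d1) - 1/sqrt(d2)) = (247.1 - 169.5) / (229.416 - 125.988) = 0.750283 MPa*m^0.5
sigma0 = sigma1 - k/sqrt(d1) = 247.1 - 0.750283*229.416 = 74.9732 MPa
sigma_y(d3) = 74.9732 + 0.750283 / sqrt(5e-05) = 181.1 MPa


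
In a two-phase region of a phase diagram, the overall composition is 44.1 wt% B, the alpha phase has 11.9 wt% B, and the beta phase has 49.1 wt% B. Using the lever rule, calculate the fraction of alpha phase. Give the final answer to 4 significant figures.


f_alpha = (C_beta - C0) / (C_beta - C_alpha)
f_alpha = (49.1 - 44.1) / (49.1 - 11.9)
f_alpha = 0.1344


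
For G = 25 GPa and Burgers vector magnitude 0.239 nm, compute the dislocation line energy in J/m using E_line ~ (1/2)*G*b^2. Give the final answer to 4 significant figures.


E = G*b^2/2
b = 0.239 nm = 2.39e-10 m
G = 25 GPa = 2.5e+10 Pa
E = 0.5 * 2.5e+10 * (2.39e-10)^2
E = 7.14e-10 J/m


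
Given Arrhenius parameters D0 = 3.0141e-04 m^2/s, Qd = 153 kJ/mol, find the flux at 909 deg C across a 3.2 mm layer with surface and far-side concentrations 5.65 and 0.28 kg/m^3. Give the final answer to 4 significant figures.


Step 1: D = D0 * exp(-Qd/(R*T))
T = 909 + 273.15 = 1182.15 K
D = 3.0141e-04 * exp(-153e3 / (8.314 * 1182.15)) = 5.22919e-11 m^2/s
Step 2: J = D * (C1 - C2) / dx
J = 5.22919e-11 * (5.65 - 0.28) / 3.2e-03
J = 8.775e-08 kg/(m^2*s)


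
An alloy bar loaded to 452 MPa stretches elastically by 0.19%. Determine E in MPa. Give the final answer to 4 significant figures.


E = sigma / epsilon
epsilon = 0.19% = 1.9e-03
E = 452 / 1.9e-03
E = 237900 MPa


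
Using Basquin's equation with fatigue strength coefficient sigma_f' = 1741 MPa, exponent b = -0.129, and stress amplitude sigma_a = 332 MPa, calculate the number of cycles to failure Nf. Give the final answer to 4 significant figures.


sigma_a = sigma_f' * (2*Nf)^b
2*Nf = (sigma_a / sigma_f')^(1/b)
2*Nf = (332 / 1741)^(1/-0.129)
2*Nf = 379110
Nf = 189600 cycles


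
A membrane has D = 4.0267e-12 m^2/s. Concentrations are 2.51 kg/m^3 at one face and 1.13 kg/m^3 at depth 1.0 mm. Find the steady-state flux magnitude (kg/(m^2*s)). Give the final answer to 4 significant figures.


J = -D * (dC/dx) = D * (C1 - C2) / dx
J = 4.0267e-12 * (2.51 - 1.13) / 1e-03
J = 5.557e-09 kg/(m^2*s)


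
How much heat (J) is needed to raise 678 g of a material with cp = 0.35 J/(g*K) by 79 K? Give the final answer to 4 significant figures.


Q = m * cp * dT
Q = 678 * 0.35 * 79
Q = 18750 J


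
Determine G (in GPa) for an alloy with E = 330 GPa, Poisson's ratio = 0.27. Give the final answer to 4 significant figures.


G = E / (2*(1+nu))
G = 330 / (2*(1+0.27))
G = 129.9 GPa


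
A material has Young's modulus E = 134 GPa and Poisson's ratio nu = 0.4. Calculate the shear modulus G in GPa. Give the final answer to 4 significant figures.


G = E / (2*(1+nu))
G = 134 / (2*(1+0.4))
G = 47.86 GPa


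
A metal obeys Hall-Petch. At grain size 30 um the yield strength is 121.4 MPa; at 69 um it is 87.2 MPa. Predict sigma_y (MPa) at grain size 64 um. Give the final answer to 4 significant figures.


sigma_y = sigma0 + k / sqrt(d)
1/sqrt(d1) = 1/sqrt(3e-05) = 182.574;  1/sqrt(d2) = 120.386
k = (sigma1 - sigma2) / (1/sqrt(d1) - 1/sqrt(d2)) = (121.4 - 87.2) / (182.574 - 120.386) = 0.549942 MPa*m^0.5
sigma0 = sigma1 - k/sqrt(d1) = 121.4 - 0.549942*182.574 = 20.9947 MPa
sigma_y(d3) = 20.9947 + 0.549942 / sqrt(6.4e-05) = 89.74 MPa


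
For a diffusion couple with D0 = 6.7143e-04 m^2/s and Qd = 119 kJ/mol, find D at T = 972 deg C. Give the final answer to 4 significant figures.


D = D0 * exp(-Qd / (R*T))
T = 1245.15 K
D = 6.7143e-04 * exp(-119e3 / (8.314 * 1245.15))
D = 6.835e-09 m^2/s


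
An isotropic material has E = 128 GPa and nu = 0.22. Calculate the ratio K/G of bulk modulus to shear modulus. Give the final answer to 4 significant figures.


G = E / (2*(1+nu))
G = 128 / (2*(1+0.22)) = 52.459 GPa
K = E / (3*(1-2*nu))
K = 128 / (3*(1-2*0.22)) = 76.1905 GPa
K/G = 76.1905 / 52.459 = 1.452


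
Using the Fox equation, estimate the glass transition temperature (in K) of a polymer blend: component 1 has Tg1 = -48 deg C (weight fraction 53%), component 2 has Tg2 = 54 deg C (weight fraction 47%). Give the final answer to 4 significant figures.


1/Tg = w1/Tg1 + w2/Tg2 (in Kelvin)
Tg1 = 225.15 K, Tg2 = 327.15 K
1/Tg = 0.53/225.15 + 0.47/327.15
Tg = 263.8 K


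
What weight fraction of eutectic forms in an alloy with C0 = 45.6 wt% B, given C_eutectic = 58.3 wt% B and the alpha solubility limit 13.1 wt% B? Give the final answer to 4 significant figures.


f_primary = (C_e - C0) / (C_e - C_alpha_max)
f_primary = (58.3 - 45.6) / (58.3 - 13.1)
f_primary = 0.280973
f_eutectic = 1 - 0.280973 = 0.719


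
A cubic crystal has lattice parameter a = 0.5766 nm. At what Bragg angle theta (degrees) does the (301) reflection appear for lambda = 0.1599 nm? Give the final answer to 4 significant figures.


d = a / sqrt(h^2+k^2+l^2)
d = 0.5766 / sqrt(10) = 0.182337 nm
lambda = 2*d*sin(theta)  =>  sin(theta) = lambda / (2*d)
sin(theta) = 0.1599 / (2 * 0.182337) = 0.438474
theta = 26.01 deg


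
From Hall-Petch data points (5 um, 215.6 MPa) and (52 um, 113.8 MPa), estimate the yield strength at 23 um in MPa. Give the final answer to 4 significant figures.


sigma_y = sigma0 + k / sqrt(d)
1/sqrt(d1) = 1/sqrt(5e-06) = 447.214;  1/sqrt(d2) = 138.675
k = (sigma1 - sigma2) / (1/sqrt(d1) - 1/sqrt(d2)) = (215.6 - 113.8) / (447.214 - 138.675) = 0.329943 MPa*m^0.5
sigma0 = sigma1 - k/sqrt(d1) = 215.6 - 0.329943*447.214 = 68.0452 MPa
sigma_y(d3) = 68.0452 + 0.329943 / sqrt(2.3e-05) = 136.8 MPa


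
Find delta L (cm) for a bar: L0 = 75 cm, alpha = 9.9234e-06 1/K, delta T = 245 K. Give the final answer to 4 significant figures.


dL = L0 * alpha * dT
dL = 75 * 9.9234e-06 * 245
dL = 0.1823 cm


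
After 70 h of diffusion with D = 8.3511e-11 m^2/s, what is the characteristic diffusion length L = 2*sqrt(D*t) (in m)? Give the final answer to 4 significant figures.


t = 70 hr = 252000 s
Diffusion length = 2*sqrt(D*t)
= 2*sqrt(8.3511e-11 * 252000)
= 9.175e-03 m


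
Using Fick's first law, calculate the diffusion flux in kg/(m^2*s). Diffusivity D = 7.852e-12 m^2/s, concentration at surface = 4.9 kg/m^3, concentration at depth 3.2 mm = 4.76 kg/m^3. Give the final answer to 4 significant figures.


J = -D * (dC/dx) = D * (C1 - C2) / dx
J = 7.852e-12 * (4.9 - 4.76) / 3.2e-03
J = 3.435e-10 kg/(m^2*s)


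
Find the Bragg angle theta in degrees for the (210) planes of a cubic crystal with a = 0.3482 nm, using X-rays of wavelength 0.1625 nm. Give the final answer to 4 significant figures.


d = a / sqrt(h^2+k^2+l^2)
d = 0.3482 / sqrt(5) = 0.15572 nm
lambda = 2*d*sin(theta)  =>  sin(theta) = lambda / (2*d)
sin(theta) = 0.1625 / (2 * 0.15572) = 0.521771
theta = 31.45 deg


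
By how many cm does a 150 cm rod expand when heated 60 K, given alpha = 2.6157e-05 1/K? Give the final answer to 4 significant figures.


dL = L0 * alpha * dT
dL = 150 * 2.6157e-05 * 60
dL = 0.2354 cm


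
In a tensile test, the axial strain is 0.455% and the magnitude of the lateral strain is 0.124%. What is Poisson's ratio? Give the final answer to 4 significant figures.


nu = -epsilon_lat / epsilon_axial
Lateral strain is contraction (negative), so using magnitudes:
nu = 0.124 / 0.455
nu = 0.2725


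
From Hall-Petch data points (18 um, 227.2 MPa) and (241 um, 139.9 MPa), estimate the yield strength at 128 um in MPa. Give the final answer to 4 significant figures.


sigma_y = sigma0 + k / sqrt(d)
1/sqrt(d1) = 1/sqrt(1.8e-05) = 235.702;  1/sqrt(d2) = 64.4157
k = (sigma1 - sigma2) / (1/sqrt(d1) - 1/sqrt(d2)) = (227.2 - 139.9) / (235.702 - 64.4157) = 0.509672 MPa*m^0.5
sigma0 = sigma1 - k/sqrt(d1) = 227.2 - 0.509672*235.702 = 107.069 MPa
sigma_y(d3) = 107.069 + 0.509672 / sqrt(1.28e-04) = 152.1 MPa


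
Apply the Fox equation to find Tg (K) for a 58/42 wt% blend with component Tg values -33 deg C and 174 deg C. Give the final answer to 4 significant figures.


1/Tg = w1/Tg1 + w2/Tg2 (in Kelvin)
Tg1 = 240.15 K, Tg2 = 447.15 K
1/Tg = 0.58/240.15 + 0.42/447.15
Tg = 298.1 K


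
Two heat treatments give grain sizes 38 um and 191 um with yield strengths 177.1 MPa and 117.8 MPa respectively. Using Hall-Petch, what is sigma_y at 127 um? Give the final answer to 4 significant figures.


sigma_y = sigma0 + k / sqrt(d)
1/sqrt(d1) = 1/sqrt(3.8e-05) = 162.221;  1/sqrt(d2) = 72.3575
k = (sigma1 - sigma2) / (1/sqrt(d1) - 1/sqrt(d2)) = (177.1 - 117.8) / (162.221 - 72.3575) = 0.659886 MPa*m^0.5
sigma0 = sigma1 - k/sqrt(d1) = 177.1 - 0.659886*162.221 = 70.0523 MPa
sigma_y(d3) = 70.0523 + 0.659886 / sqrt(1.27e-04) = 128.6 MPa


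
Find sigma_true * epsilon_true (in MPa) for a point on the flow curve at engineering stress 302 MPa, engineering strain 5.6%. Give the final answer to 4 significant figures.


sigma_true = sigma_eng * (1 + epsilon_eng)
sigma_true = 302 * (1 + 0.056) = 318.912 MPa
epsilon_true = ln(1 + epsilon_eng)
epsilon_true = ln(1 + 0.056) = 0.0544882
sigma_true * epsilon_true = 318.912 * 0.0544882 = 17.38 MPa


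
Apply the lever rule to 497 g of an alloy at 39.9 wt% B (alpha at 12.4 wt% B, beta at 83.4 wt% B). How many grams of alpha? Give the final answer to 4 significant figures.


f_alpha = (C_beta - C0) / (C_beta - C_alpha)
f_alpha = (83.4 - 39.9) / (83.4 - 12.4) = 0.612676
m_alpha = f_alpha * m_total = 0.612676 * 497 = 304.5 g


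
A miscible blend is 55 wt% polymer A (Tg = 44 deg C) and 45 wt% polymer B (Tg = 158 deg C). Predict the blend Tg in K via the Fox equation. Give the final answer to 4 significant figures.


1/Tg = w1/Tg1 + w2/Tg2 (in Kelvin)
Tg1 = 317.15 K, Tg2 = 431.15 K
1/Tg = 0.55/317.15 + 0.45/431.15
Tg = 360 K


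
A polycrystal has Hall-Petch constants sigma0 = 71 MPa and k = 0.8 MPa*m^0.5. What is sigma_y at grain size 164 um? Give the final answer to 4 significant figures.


sigma_y = sigma0 + k / sqrt(d)
d = 164 um = 1.64e-04 m
sigma_y = 71 + 0.8 / sqrt(1.64e-04)
sigma_y = 133.5 MPa


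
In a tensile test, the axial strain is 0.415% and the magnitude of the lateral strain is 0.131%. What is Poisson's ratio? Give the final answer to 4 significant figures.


nu = -epsilon_lat / epsilon_axial
Lateral strain is contraction (negative), so using magnitudes:
nu = 0.131 / 0.415
nu = 0.3157


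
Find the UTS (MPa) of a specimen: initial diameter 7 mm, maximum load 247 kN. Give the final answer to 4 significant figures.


A0 = pi*(d/2)^2 = pi*(7/2)^2 = 38.4845 mm^2
UTS = F_max / A0 = 247*1000 / 38.4845
UTS = 6418 MPa


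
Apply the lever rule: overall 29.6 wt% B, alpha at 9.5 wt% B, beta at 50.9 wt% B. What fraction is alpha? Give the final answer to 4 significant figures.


f_alpha = (C_beta - C0) / (C_beta - C_alpha)
f_alpha = (50.9 - 29.6) / (50.9 - 9.5)
f_alpha = 0.5145


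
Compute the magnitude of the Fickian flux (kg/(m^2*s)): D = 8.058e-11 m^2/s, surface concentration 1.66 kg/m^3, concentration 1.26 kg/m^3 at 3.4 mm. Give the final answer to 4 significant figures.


J = -D * (dC/dx) = D * (C1 - C2) / dx
J = 8.058e-11 * (1.66 - 1.26) / 3.4e-03
J = 9.48e-09 kg/(m^2*s)


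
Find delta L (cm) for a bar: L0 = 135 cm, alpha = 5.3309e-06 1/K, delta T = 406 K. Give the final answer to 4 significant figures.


dL = L0 * alpha * dT
dL = 135 * 5.3309e-06 * 406
dL = 0.2922 cm


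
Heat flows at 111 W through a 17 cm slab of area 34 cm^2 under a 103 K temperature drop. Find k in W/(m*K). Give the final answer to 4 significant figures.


k = Q*L / (A*dT)
L = 0.17 m, A = 3.4e-03 m^2
k = 111 * 0.17 / (3.4e-03 * 103)
k = 53.88 W/(m*K)


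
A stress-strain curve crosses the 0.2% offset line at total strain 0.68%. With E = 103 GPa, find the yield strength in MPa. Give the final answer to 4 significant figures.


Offset strain = 0.002
Elastic strain at yield = total_strain - offset = 6.8e-03 - 0.002 = 4.8e-03
sigma_y = E * elastic_strain = 103000 * 4.8e-03
sigma_y = 494.4 MPa


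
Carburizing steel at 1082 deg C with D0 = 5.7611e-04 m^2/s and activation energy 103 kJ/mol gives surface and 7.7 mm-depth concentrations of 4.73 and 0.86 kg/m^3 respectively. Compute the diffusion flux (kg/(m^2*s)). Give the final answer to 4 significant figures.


Step 1: D = D0 * exp(-Qd/(R*T))
T = 1082 + 273.15 = 1355.15 K
D = 5.7611e-04 * exp(-103e3 / (8.314 * 1355.15)) = 6.16876e-08 m^2/s
Step 2: J = D * (C1 - C2) / dx
J = 6.16876e-08 * (4.73 - 0.86) / 7.7e-03
J = 3.1e-05 kg/(m^2*s)


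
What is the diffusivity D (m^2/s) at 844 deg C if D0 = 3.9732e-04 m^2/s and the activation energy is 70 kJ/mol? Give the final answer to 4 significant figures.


D = D0 * exp(-Qd / (R*T))
T = 1117.15 K
D = 3.9732e-04 * exp(-70e3 / (8.314 * 1117.15))
D = 2.119e-07 m^2/s


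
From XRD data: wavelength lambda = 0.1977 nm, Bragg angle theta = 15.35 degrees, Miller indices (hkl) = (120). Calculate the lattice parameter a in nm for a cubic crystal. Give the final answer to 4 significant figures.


d = lambda / (2*sin(theta))
d = 0.1977 / (2*sin(15.35 deg))
d = 0.373421 nm
a = d * sqrt(h^2+k^2+l^2) = 0.373421 * sqrt(5)
a = 0.835 nm


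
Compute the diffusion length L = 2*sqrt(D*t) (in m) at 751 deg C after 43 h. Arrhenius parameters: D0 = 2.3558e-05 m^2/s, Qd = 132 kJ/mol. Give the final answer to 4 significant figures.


Step 1: D = D0 * exp(-Qd/(R*T))
T = 1024.15 K
D = 2.3558e-05 * exp(-132e3 / (8.314 * 1024.15)) = 4.36023e-12 m^2/s
Step 2: L = 2*sqrt(D*t)
t = 43 h = 154800 s
L = 2*sqrt(4.36023e-12 * 154800) = 1.643e-03 m


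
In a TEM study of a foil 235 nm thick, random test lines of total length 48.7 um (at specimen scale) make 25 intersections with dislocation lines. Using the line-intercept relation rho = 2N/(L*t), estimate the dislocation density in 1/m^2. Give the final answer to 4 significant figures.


rho = 2N / (L * t)
L = 48.7 um = 4.87e-05 m, t = 235 nm = 2.35e-07 m
rho = 2 * 25 / (4.87e-05 * 2.35e-07)
rho = 4.369e+12 1/m^2


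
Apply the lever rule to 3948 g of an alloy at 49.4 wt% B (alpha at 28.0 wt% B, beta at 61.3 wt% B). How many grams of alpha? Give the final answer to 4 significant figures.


f_alpha = (C_beta - C0) / (C_beta - C_alpha)
f_alpha = (61.3 - 49.4) / (61.3 - 28.0) = 0.357357
m_alpha = f_alpha * m_total = 0.357357 * 3948 = 1411 g


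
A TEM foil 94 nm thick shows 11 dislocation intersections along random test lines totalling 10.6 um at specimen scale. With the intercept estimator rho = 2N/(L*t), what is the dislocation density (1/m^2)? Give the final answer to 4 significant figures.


rho = 2N / (L * t)
L = 10.6 um = 1.06e-05 m, t = 94 nm = 9.4e-08 m
rho = 2 * 11 / (1.06e-05 * 9.4e-08)
rho = 2.208e+13 1/m^2


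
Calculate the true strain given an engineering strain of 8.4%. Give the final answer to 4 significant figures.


epsilon_true = ln(1 + epsilon_eng)
epsilon_true = ln(1 + 0.084)
epsilon_true = 0.08066


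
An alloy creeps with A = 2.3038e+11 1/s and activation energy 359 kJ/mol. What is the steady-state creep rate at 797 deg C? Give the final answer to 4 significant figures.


rate = A * exp(-Q / (R*T))
T = 797 + 273.15 = 1070.15 K
rate = 2.3038e+11 * exp(-359e3 / (8.314 * 1070.15))
rate = 6.899e-07 1/s


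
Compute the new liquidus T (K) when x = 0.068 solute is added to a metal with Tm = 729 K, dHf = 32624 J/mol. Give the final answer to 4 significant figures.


dT = R*Tm^2*x / dHf
dT = 8.314 * 729^2 * 0.068 / 32624
dT = 9.20952 K
T_new = 729 - 9.20952 = 719.8 K


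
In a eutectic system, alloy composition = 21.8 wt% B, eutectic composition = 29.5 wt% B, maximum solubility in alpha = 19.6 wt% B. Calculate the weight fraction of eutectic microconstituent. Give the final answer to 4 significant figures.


f_primary = (C_e - C0) / (C_e - C_alpha_max)
f_primary = (29.5 - 21.8) / (29.5 - 19.6)
f_primary = 0.777778
f_eutectic = 1 - 0.777778 = 0.2222


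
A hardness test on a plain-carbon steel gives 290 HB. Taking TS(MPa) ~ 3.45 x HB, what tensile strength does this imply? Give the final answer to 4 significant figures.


TS (MPa) = 3.45 * HB
TS = 3.45 * 290
TS = 1001 MPa


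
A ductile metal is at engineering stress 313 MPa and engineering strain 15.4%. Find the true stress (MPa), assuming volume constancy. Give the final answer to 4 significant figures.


sigma_true = sigma_eng * (1 + epsilon_eng)
sigma_true = 313 * (1 + 0.154)
sigma_true = 361.2 MPa


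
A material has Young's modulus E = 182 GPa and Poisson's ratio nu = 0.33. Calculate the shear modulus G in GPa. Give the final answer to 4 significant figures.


G = E / (2*(1+nu))
G = 182 / (2*(1+0.33))
G = 68.42 GPa


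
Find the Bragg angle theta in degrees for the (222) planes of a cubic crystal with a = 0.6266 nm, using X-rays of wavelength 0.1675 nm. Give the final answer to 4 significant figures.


d = a / sqrt(h^2+k^2+l^2)
d = 0.6266 / sqrt(12) = 0.180884 nm
lambda = 2*d*sin(theta)  =>  sin(theta) = lambda / (2*d)
sin(theta) = 0.1675 / (2 * 0.180884) = 0.463004
theta = 27.58 deg


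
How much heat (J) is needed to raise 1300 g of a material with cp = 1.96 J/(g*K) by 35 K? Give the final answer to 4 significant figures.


Q = m * cp * dT
Q = 1300 * 1.96 * 35
Q = 89180 J


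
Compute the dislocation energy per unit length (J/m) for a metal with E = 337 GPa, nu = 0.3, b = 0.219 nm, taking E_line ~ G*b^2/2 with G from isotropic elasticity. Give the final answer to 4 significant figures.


Step 1: G = E / (2*(1+nu))
G = 337 / (2*(1+0.3)) = 129.615 GPa = 1.29615e+11 Pa
Step 2: E_line = G*b^2/2
b = 0.219 nm = 2.19e-10 m
E_line = 0.5 * 1.29615e+11 * (2.19e-10)^2 = 3.108e-09 J/m


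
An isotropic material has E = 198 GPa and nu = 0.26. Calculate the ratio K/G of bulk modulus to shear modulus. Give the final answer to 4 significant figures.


G = E / (2*(1+nu))
G = 198 / (2*(1+0.26)) = 78.5714 GPa
K = E / (3*(1-2*nu))
K = 198 / (3*(1-2*0.26)) = 137.5 GPa
K/G = 137.5 / 78.5714 = 1.75


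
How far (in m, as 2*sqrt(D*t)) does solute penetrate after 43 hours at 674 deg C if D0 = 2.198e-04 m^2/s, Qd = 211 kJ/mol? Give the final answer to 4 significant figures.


Step 1: D = D0 * exp(-Qd/(R*T))
T = 947.15 K
D = 2.198e-04 * exp(-211e3 / (8.314 * 947.15)) = 5.07118e-16 m^2/s
Step 2: L = 2*sqrt(D*t)
t = 43 h = 154800 s
L = 2*sqrt(5.07118e-16 * 154800) = 1.772e-05 m


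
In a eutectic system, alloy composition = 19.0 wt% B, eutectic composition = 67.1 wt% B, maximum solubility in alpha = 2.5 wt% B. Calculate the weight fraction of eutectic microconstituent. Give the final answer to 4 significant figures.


f_primary = (C_e - C0) / (C_e - C_alpha_max)
f_primary = (67.1 - 19.0) / (67.1 - 2.5)
f_primary = 0.744582
f_eutectic = 1 - 0.744582 = 0.2554


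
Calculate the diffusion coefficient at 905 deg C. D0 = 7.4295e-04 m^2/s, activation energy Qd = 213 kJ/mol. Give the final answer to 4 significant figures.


D = D0 * exp(-Qd / (R*T))
T = 1178.15 K
D = 7.4295e-04 * exp(-213e3 / (8.314 * 1178.15))
D = 2.673e-13 m^2/s


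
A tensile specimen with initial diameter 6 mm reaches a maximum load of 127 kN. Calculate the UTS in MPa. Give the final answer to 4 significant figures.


A0 = pi*(d/2)^2 = pi*(6/2)^2 = 28.2743 mm^2
UTS = F_max / A0 = 127*1000 / 28.2743
UTS = 4492 MPa


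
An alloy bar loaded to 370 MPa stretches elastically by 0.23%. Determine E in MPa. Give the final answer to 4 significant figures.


E = sigma / epsilon
epsilon = 0.23% = 2.3e-03
E = 370 / 2.3e-03
E = 160900 MPa


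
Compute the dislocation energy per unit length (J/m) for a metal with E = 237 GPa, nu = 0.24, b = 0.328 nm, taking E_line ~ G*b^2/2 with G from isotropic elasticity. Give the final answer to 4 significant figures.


Step 1: G = E / (2*(1+nu))
G = 237 / (2*(1+0.24)) = 95.5645 GPa = 9.55645e+10 Pa
Step 2: E_line = G*b^2/2
b = 0.328 nm = 3.28e-10 m
E_line = 0.5 * 9.55645e+10 * (3.28e-10)^2 = 5.141e-09 J/m


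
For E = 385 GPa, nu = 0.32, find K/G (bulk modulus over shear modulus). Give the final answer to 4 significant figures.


G = E / (2*(1+nu))
G = 385 / (2*(1+0.32)) = 145.833 GPa
K = E / (3*(1-2*nu))
K = 385 / (3*(1-2*0.32)) = 356.481 GPa
K/G = 356.481 / 145.833 = 2.444


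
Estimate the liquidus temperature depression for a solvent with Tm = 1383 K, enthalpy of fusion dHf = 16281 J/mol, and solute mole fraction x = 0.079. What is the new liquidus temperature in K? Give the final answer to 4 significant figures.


dT = R*Tm^2*x / dHf
dT = 8.314 * 1383^2 * 0.079 / 16281
dT = 77.1615 K
T_new = 1383 - 77.1615 = 1306 K


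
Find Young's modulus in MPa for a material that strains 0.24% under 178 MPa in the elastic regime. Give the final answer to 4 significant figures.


E = sigma / epsilon
epsilon = 0.24% = 2.4e-03
E = 178 / 2.4e-03
E = 74170 MPa


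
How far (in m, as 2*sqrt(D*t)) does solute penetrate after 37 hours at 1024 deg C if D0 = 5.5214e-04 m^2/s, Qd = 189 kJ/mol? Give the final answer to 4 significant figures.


Step 1: D = D0 * exp(-Qd/(R*T))
T = 1297.15 K
D = 5.5214e-04 * exp(-189e3 / (8.314 * 1297.15)) = 1.352e-11 m^2/s
Step 2: L = 2*sqrt(D*t)
t = 37 h = 133200 s
L = 2*sqrt(1.352e-11 * 133200) = 2.684e-03 m


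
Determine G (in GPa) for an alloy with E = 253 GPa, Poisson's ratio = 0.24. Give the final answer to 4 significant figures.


G = E / (2*(1+nu))
G = 253 / (2*(1+0.24))
G = 102 GPa


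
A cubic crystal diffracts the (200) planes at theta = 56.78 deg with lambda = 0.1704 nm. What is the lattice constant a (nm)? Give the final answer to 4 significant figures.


d = lambda / (2*sin(theta))
d = 0.1704 / (2*sin(56.78 deg))
d = 0.101844 nm
a = d * sqrt(h^2+k^2+l^2) = 0.101844 * sqrt(4)
a = 0.2037 nm


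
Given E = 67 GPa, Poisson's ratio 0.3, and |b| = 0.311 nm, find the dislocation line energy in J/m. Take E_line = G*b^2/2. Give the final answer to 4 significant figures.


Step 1: G = E / (2*(1+nu))
G = 67 / (2*(1+0.3)) = 25.7692 GPa = 2.57692e+10 Pa
Step 2: E_line = G*b^2/2
b = 0.311 nm = 3.11e-10 m
E_line = 0.5 * 2.57692e+10 * (3.11e-10)^2 = 1.246e-09 J/m


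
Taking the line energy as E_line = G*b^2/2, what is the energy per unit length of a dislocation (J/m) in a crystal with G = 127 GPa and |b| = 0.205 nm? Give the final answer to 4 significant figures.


E = G*b^2/2
b = 0.205 nm = 2.05e-10 m
G = 127 GPa = 1.27e+11 Pa
E = 0.5 * 1.27e+11 * (2.05e-10)^2
E = 2.669e-09 J/m


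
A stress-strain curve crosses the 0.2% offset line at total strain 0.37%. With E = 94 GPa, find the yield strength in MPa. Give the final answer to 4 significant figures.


Offset strain = 0.002
Elastic strain at yield = total_strain - offset = 3.7e-03 - 0.002 = 1.7e-03
sigma_y = E * elastic_strain = 94000 * 1.7e-03
sigma_y = 159.8 MPa


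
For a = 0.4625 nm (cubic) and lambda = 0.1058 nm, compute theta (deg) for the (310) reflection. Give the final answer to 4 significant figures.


d = a / sqrt(h^2+k^2+l^2)
d = 0.4625 / sqrt(10) = 0.146255 nm
lambda = 2*d*sin(theta)  =>  sin(theta) = lambda / (2*d)
sin(theta) = 0.1058 / (2 * 0.146255) = 0.361696
theta = 21.2 deg


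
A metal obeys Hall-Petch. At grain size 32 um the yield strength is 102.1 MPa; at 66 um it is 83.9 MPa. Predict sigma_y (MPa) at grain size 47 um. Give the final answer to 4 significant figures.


sigma_y = sigma0 + k / sqrt(d)
1/sqrt(d1) = 1/sqrt(3.2e-05) = 176.777;  1/sqrt(d2) = 123.091
k = (sigma1 - sigma2) / (1/sqrt(d1) - 1/sqrt(d2)) = (102.1 - 83.9) / (176.777 - 123.091) = 0.339013 MPa*m^0.5
sigma0 = sigma1 - k/sqrt(d1) = 102.1 - 0.339013*176.777 = 42.1703 MPa
sigma_y(d3) = 42.1703 + 0.339013 / sqrt(4.7e-05) = 91.62 MPa


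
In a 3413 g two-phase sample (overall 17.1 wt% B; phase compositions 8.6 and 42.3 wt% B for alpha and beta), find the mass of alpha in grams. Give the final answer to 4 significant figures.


f_alpha = (C_beta - C0) / (C_beta - C_alpha)
f_alpha = (42.3 - 17.1) / (42.3 - 8.6) = 0.747774
m_alpha = f_alpha * m_total = 0.747774 * 3413 = 2552 g


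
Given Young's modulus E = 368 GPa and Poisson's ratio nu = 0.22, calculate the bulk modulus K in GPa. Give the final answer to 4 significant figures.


K = E / (3*(1-2*nu))
K = 368 / (3*(1-2*0.22))
K = 219 GPa


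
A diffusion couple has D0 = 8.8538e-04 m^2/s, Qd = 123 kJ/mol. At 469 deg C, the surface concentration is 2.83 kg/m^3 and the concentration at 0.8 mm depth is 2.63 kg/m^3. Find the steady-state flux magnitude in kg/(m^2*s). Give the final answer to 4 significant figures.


Step 1: D = D0 * exp(-Qd/(R*T))
T = 469 + 273.15 = 742.15 K
D = 8.8538e-04 * exp(-123e3 / (8.314 * 742.15)) = 1.94861e-12 m^2/s
Step 2: J = D * (C1 - C2) / dx
J = 1.94861e-12 * (2.83 - 2.63) / 8e-04
J = 4.872e-10 kg/(m^2*s)


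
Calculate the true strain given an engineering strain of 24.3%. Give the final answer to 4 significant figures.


epsilon_true = ln(1 + epsilon_eng)
epsilon_true = ln(1 + 0.243)
epsilon_true = 0.2175


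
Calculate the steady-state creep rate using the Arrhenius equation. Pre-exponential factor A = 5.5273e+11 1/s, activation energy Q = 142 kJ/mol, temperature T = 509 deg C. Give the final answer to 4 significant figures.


rate = A * exp(-Q / (R*T))
T = 509 + 273.15 = 782.15 K
rate = 5.5273e+11 * exp(-142e3 / (8.314 * 782.15))
rate = 181.5 1/s


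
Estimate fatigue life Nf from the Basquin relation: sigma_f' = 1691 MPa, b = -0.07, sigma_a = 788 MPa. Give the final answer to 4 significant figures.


sigma_a = sigma_f' * (2*Nf)^b
2*Nf = (sigma_a / sigma_f')^(1/b)
2*Nf = (788 / 1691)^(1/-0.07)
2*Nf = 54625
Nf = 27310 cycles


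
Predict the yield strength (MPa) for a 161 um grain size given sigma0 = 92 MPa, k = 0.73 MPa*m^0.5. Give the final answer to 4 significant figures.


sigma_y = sigma0 + k / sqrt(d)
d = 161 um = 1.61e-04 m
sigma_y = 92 + 0.73 / sqrt(1.61e-04)
sigma_y = 149.5 MPa


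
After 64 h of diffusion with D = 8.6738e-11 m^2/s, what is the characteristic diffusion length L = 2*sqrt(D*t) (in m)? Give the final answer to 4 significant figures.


t = 64 hr = 230400 s
Diffusion length = 2*sqrt(D*t)
= 2*sqrt(8.6738e-11 * 230400)
= 8.941e-03 m


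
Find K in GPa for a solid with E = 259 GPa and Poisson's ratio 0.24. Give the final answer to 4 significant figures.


K = E / (3*(1-2*nu))
K = 259 / (3*(1-2*0.24))
K = 166 GPa


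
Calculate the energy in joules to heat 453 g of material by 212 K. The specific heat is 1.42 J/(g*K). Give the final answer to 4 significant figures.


Q = m * cp * dT
Q = 453 * 1.42 * 212
Q = 136400 J


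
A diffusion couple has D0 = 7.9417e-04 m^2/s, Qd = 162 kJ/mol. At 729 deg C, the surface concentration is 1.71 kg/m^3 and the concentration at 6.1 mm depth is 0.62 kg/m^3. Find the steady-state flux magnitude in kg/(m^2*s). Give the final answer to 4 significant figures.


Step 1: D = D0 * exp(-Qd/(R*T))
T = 729 + 273.15 = 1002.15 K
D = 7.9417e-04 * exp(-162e3 / (8.314 * 1002.15)) = 2.85595e-12 m^2/s
Step 2: J = D * (C1 - C2) / dx
J = 2.85595e-12 * (1.71 - 0.62) / 6.1e-03
J = 5.103e-10 kg/(m^2*s)


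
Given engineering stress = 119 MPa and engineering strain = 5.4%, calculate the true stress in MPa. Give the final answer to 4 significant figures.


sigma_true = sigma_eng * (1 + epsilon_eng)
sigma_true = 119 * (1 + 0.054)
sigma_true = 125.4 MPa


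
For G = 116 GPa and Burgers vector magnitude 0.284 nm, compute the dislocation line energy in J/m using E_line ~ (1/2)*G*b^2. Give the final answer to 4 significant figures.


E = G*b^2/2
b = 0.284 nm = 2.84e-10 m
G = 116 GPa = 1.16e+11 Pa
E = 0.5 * 1.16e+11 * (2.84e-10)^2
E = 4.678e-09 J/m


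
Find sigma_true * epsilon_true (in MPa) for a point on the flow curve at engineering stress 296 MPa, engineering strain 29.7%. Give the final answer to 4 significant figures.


sigma_true = sigma_eng * (1 + epsilon_eng)
sigma_true = 296 * (1 + 0.297) = 383.912 MPa
epsilon_true = ln(1 + epsilon_eng)
epsilon_true = ln(1 + 0.297) = 0.260054
sigma_true * epsilon_true = 383.912 * 0.260054 = 99.84 MPa


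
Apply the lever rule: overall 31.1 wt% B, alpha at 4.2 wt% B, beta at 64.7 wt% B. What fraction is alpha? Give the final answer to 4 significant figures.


f_alpha = (C_beta - C0) / (C_beta - C_alpha)
f_alpha = (64.7 - 31.1) / (64.7 - 4.2)
f_alpha = 0.5554


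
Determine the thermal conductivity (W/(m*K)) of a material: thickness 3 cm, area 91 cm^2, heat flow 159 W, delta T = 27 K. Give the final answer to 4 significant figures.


k = Q*L / (A*dT)
L = 0.03 m, A = 9.1e-03 m^2
k = 159 * 0.03 / (9.1e-03 * 27)
k = 19.41 W/(m*K)


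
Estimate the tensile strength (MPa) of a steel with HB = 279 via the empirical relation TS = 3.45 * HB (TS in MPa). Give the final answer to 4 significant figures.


TS (MPa) = 3.45 * HB
TS = 3.45 * 279
TS = 962.6 MPa


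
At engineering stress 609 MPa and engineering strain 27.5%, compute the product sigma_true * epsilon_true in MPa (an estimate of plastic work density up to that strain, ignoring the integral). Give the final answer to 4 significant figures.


sigma_true = sigma_eng * (1 + epsilon_eng)
sigma_true = 609 * (1 + 0.275) = 776.475 MPa
epsilon_true = ln(1 + epsilon_eng)
epsilon_true = ln(1 + 0.275) = 0.242946
sigma_true * epsilon_true = 776.475 * 0.242946 = 188.6 MPa


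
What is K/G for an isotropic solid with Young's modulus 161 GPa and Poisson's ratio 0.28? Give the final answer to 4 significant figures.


G = E / (2*(1+nu))
G = 161 / (2*(1+0.28)) = 62.8906 GPa
K = E / (3*(1-2*nu))
K = 161 / (3*(1-2*0.28)) = 121.97 GPa
K/G = 121.97 / 62.8906 = 1.939


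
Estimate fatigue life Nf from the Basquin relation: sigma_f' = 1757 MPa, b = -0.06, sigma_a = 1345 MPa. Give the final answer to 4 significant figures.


sigma_a = sigma_f' * (2*Nf)^b
2*Nf = (sigma_a / sigma_f')^(1/b)
2*Nf = (1345 / 1757)^(1/-0.06)
2*Nf = 85.9326
Nf = 42.97 cycles


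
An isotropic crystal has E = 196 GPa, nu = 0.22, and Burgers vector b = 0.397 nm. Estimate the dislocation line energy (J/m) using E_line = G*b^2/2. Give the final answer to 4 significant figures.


Step 1: G = E / (2*(1+nu))
G = 196 / (2*(1+0.22)) = 80.3279 GPa = 8.03279e+10 Pa
Step 2: E_line = G*b^2/2
b = 0.397 nm = 3.97e-10 m
E_line = 0.5 * 8.03279e+10 * (3.97e-10)^2 = 6.33e-09 J/m


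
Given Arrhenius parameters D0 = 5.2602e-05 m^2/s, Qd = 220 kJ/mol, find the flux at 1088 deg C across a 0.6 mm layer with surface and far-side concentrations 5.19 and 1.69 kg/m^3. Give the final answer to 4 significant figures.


Step 1: D = D0 * exp(-Qd/(R*T))
T = 1088 + 273.15 = 1361.15 K
D = 5.2602e-05 * exp(-220e3 / (8.314 * 1361.15)) = 1.89721e-13 m^2/s
Step 2: J = D * (C1 - C2) / dx
J = 1.89721e-13 * (5.19 - 1.69) / 6e-04
J = 1.107e-09 kg/(m^2*s)


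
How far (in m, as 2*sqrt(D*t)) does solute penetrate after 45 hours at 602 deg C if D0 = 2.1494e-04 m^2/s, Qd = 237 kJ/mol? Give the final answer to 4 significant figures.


Step 1: D = D0 * exp(-Qd/(R*T))
T = 875.15 K
D = 2.1494e-04 * exp(-237e3 / (8.314 * 875.15)) = 1.53499e-18 m^2/s
Step 2: L = 2*sqrt(D*t)
t = 45 h = 162000 s
L = 2*sqrt(1.53499e-18 * 162000) = 9.973e-07 m


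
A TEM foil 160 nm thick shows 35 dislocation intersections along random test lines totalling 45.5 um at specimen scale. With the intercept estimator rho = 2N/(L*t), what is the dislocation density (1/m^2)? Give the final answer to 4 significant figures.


rho = 2N / (L * t)
L = 45.5 um = 4.55e-05 m, t = 160 nm = 1.6e-07 m
rho = 2 * 35 / (4.55e-05 * 1.6e-07)
rho = 9.615e+12 1/m^2


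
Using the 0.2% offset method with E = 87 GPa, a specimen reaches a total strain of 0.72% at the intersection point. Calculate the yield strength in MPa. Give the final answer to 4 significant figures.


Offset strain = 0.002
Elastic strain at yield = total_strain - offset = 7.2e-03 - 0.002 = 5.2e-03
sigma_y = E * elastic_strain = 87000 * 5.2e-03
sigma_y = 452.4 MPa


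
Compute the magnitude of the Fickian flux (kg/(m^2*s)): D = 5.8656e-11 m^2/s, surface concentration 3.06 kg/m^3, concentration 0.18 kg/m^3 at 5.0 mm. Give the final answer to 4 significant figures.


J = -D * (dC/dx) = D * (C1 - C2) / dx
J = 5.8656e-11 * (3.06 - 0.18) / 5e-03
J = 3.379e-08 kg/(m^2*s)


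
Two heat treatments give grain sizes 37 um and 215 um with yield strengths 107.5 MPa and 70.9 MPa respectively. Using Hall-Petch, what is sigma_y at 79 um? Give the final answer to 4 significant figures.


sigma_y = sigma0 + k / sqrt(d)
1/sqrt(d1) = 1/sqrt(3.7e-05) = 164.399;  1/sqrt(d2) = 68.1994
k = (sigma1 - sigma2) / (1/sqrt(d1) - 1/sqrt(d2)) = (107.5 - 70.9) / (164.399 - 68.1994) = 0.380459 MPa*m^0.5
sigma0 = sigma1 - k/sqrt(d1) = 107.5 - 0.380459*164.399 = 44.9529 MPa
sigma_y(d3) = 44.9529 + 0.380459 / sqrt(7.9e-05) = 87.76 MPa


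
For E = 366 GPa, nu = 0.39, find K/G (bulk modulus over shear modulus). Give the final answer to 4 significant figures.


G = E / (2*(1+nu))
G = 366 / (2*(1+0.39)) = 131.655 GPa
K = E / (3*(1-2*nu))
K = 366 / (3*(1-2*0.39)) = 554.545 GPa
K/G = 554.545 / 131.655 = 4.212


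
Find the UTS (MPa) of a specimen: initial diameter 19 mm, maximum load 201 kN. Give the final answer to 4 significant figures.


A0 = pi*(d/2)^2 = pi*(19/2)^2 = 283.529 mm^2
UTS = F_max / A0 = 201*1000 / 283.529
UTS = 708.9 MPa


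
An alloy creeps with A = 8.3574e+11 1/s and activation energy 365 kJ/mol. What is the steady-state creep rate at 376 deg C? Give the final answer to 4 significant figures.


rate = A * exp(-Q / (R*T))
T = 376 + 273.15 = 649.15 K
rate = 8.3574e+11 * exp(-365e3 / (8.314 * 649.15))
rate = 3.555e-18 1/s


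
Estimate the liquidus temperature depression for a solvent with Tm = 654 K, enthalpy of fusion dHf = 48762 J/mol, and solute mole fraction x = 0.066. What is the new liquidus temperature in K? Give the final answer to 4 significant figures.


dT = R*Tm^2*x / dHf
dT = 8.314 * 654^2 * 0.066 / 48762
dT = 4.81313 K
T_new = 654 - 4.81313 = 649.2 K


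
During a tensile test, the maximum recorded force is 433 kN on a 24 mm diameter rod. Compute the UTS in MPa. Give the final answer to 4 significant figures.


A0 = pi*(d/2)^2 = pi*(24/2)^2 = 452.389 mm^2
UTS = F_max / A0 = 433*1000 / 452.389
UTS = 957.1 MPa


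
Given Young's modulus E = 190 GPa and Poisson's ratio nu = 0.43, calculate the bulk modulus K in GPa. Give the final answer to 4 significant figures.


K = E / (3*(1-2*nu))
K = 190 / (3*(1-2*0.43))
K = 452.4 GPa


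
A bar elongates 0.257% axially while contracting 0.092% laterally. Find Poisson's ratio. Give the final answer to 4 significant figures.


nu = -epsilon_lat / epsilon_axial
Lateral strain is contraction (negative), so using magnitudes:
nu = 0.092 / 0.257
nu = 0.358


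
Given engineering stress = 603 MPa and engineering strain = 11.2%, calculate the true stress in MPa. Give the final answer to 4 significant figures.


sigma_true = sigma_eng * (1 + epsilon_eng)
sigma_true = 603 * (1 + 0.112)
sigma_true = 670.5 MPa


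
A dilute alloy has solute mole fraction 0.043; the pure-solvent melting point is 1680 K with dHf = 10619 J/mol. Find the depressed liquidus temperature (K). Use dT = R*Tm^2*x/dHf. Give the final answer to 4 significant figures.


dT = R*Tm^2*x / dHf
dT = 8.314 * 1680^2 * 0.043 / 10619
dT = 95.0196 K
T_new = 1680 - 95.0196 = 1585 K


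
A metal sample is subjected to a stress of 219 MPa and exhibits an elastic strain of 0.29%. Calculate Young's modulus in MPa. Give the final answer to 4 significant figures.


E = sigma / epsilon
epsilon = 0.29% = 2.9e-03
E = 219 / 2.9e-03
E = 75520 MPa


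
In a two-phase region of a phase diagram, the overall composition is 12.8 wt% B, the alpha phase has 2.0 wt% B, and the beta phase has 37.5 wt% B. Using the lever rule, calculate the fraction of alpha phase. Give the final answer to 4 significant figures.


f_alpha = (C_beta - C0) / (C_beta - C_alpha)
f_alpha = (37.5 - 12.8) / (37.5 - 2.0)
f_alpha = 0.6958


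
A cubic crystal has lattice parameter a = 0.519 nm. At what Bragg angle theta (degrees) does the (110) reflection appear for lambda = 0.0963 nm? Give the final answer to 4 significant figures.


d = a / sqrt(h^2+k^2+l^2)
d = 0.519 / sqrt(2) = 0.366988 nm
lambda = 2*d*sin(theta)  =>  sin(theta) = lambda / (2*d)
sin(theta) = 0.0963 / (2 * 0.366988) = 0.131203
theta = 7.539 deg
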